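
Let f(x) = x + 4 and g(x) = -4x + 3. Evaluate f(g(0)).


g(0) = 3
f(3) = 7

7


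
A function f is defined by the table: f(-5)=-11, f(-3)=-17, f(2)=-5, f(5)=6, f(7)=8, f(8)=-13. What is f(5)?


Reading from the table at x = 5

6


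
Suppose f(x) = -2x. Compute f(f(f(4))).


-32


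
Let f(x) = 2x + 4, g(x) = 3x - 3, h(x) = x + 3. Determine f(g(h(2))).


h(2) = 5
g(5) = 12
f(12) = 28

28


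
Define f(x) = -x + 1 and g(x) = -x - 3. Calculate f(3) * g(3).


f(3) = -2
g(3) = -6
Product = 12

12


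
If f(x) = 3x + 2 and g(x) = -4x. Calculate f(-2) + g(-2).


f(-2) = -4
g(-2) = 8
Sum = 4

4


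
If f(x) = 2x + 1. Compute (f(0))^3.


f(0) = 1
(1)^3 = 1

1


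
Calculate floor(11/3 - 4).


11/3 = 3.6667
3.6667 - 4 = -0.3333
floor(-0.3333) = -1

-1


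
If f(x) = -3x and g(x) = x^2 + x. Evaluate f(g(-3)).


g(-3) = 6
f(6) = -18

-18


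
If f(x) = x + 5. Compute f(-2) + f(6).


f(-2) = 3
f(6) = 11
Sum = 14

14


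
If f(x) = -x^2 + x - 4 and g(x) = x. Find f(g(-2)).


g(-2) = -2
f(-2) = (-1)*(-2)^2 + 1*(-2) - 4 = -10

-10


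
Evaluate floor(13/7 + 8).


9


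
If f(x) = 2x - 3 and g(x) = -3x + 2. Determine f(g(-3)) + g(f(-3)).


f(g(-3)) = 19
g(f(-3)) = 29
Sum = 48

48


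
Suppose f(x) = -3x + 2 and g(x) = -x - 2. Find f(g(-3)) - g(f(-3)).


f(g(-3)) = -1
g(f(-3)) = -13
Difference = 12

12


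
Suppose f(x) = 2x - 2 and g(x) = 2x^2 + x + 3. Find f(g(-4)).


g(-4) = 31
f(31) = 60

60


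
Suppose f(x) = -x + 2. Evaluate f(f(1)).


f(1) = 1
f(1) = 1

1


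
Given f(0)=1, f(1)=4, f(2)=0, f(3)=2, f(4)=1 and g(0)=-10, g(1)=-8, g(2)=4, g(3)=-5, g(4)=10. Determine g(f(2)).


f(2) = 0
g(0) = -10

-10


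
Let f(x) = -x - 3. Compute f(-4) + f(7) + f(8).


f(-4) = 1
f(7) = -10
f(8) = -11
Sum = -20

-20


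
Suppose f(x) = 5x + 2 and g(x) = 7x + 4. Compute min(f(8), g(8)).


f(8) = 42
g(8) = 60
min = 42

42


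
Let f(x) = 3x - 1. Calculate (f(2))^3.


f(2) = 5
(5)^3 = 125

125


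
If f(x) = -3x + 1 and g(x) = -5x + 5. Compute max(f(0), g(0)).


f(0) = 1
g(0) = 5
max = 5

5


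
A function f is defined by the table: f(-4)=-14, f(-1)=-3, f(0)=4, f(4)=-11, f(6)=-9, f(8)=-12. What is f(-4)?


Reading from the table at x = -4

-14


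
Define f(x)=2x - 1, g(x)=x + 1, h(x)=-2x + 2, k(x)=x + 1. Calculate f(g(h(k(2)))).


k(2) = 3
h(3) = -4
g(-4) = -3
f(-3) = -7

-7


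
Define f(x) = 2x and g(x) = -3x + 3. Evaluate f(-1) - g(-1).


f(-1) = -2
g(-1) = 6
Difference = -8

-8


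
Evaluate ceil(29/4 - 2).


29/4 = 7.25
7.25 - 2 = 5.25
ceil(5.25) = 6

6


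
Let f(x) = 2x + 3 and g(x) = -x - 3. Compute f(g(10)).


g(10) = -13
f(-13) = -23

-23


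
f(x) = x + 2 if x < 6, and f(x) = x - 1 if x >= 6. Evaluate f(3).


5


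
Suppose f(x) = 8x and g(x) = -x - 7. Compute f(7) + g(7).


f(7) = 56
g(7) = -14
Sum = 42

42


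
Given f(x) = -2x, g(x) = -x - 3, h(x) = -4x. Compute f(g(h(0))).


6


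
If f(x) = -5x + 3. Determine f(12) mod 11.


f(12) = -57
-57 mod 11 = 9

9


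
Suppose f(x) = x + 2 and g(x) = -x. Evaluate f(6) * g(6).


-48


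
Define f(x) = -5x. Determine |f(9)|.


f(9) = -45
|-45| = 45

45


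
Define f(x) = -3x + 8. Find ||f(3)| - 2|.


1


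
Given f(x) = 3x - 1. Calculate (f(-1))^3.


f(-1) = -4
(-4)^3 = -64

-64


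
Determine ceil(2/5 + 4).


2/5 = 0.4
0.4 + 4 = 4.4
ceil(4.4) = 5

5


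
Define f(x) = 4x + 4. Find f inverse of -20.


Solve 4x + 4 = -20
x = (-20 - 4) / 4 = -6

-6


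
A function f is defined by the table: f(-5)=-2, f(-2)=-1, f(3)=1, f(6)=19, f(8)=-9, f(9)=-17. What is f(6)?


Reading from the table at x = 6

19


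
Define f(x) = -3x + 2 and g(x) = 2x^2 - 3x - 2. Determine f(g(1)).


g(1) = -3
f(-3) = 11

11


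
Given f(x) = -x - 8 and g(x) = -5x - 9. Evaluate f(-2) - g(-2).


f(-2) = -6
g(-2) = 1
Difference = -7

-7


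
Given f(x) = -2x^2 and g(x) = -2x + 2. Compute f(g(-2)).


-72


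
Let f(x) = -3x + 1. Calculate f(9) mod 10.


4


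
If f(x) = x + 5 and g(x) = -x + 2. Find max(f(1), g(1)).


6


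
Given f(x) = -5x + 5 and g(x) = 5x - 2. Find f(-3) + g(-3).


f(-3) = 20
g(-3) = -17
Sum = 3

3


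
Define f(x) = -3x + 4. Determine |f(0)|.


f(0) = 4
|4| = 4

4


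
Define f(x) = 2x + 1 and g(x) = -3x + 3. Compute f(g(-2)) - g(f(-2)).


f(g(-2)) = 19
g(f(-2)) = 12
Difference = 7

7


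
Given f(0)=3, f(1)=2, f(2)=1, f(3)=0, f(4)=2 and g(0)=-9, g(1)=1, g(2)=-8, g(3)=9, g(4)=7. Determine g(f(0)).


f(0) = 3
g(3) = 9

9


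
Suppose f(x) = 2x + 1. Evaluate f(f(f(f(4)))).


79


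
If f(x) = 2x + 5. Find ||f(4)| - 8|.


f(4) = 13
|13| = 13
|13 - 8| = 5

5


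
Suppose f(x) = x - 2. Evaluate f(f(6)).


2


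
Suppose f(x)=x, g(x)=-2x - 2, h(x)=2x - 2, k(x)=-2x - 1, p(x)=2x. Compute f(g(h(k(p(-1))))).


p(-1) = -2
k(-2) = 3
h(3) = 4
g(4) = -10
f(-10) = -10

-10


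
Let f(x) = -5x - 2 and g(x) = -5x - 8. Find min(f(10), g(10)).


f(10) = -52
g(10) = -58
min = -58

-58


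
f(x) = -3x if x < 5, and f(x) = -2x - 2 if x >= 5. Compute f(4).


4 satisfies x < 5
f(4) = -12

-12


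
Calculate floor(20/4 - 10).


20/4 = 5
5 - 10 = -5
floor(-5) = -5

-5


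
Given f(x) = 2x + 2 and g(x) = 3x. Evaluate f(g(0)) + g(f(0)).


f(g(0)) = 2
g(f(0)) = 6
Sum = 8

8


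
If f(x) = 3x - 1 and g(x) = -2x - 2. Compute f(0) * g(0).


f(0) = -1
g(0) = -2
Product = 2

2


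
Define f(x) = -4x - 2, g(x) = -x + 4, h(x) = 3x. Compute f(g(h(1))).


h(1) = 3
g(3) = 1
f(1) = -6

-6


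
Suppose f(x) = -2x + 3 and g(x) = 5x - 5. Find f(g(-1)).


g(-1) = -10
f(-10) = 23

23


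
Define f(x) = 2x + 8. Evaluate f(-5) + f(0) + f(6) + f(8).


f(-5) = -2
f(0) = 8
f(6) = 20
f(8) = 24
Sum = 50

50


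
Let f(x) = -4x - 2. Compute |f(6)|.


26


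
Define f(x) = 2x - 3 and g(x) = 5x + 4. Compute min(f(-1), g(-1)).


f(-1) = -5
g(-1) = -1
min = -5

-5


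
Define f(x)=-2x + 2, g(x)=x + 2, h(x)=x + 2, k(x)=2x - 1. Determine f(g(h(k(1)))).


k(1) = 1
h(1) = 3
g(3) = 5
f(5) = -8

-8


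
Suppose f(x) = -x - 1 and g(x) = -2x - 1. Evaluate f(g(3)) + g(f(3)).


f(g(3)) = 6
g(f(3)) = 7
Sum = 13

13


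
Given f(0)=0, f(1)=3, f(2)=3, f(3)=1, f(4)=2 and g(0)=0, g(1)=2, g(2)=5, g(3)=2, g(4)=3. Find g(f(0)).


f(0) = 0
g(0) = 0

0


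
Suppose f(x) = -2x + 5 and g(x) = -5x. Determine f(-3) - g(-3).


-4


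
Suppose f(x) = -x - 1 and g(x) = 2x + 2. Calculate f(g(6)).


g(6) = 14
f(14) = -15

-15


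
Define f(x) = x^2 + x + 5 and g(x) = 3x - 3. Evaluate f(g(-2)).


g(-2) = -9
f(-9) = 1*(-9)^2 + 1*(-9) + 5 = 77

77


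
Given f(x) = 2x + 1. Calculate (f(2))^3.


f(2) = 5
(5)^3 = 125

125


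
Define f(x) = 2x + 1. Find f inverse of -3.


Solve 2x + 1 = -3
x = (-3 - 1) / 2 = -2

-2


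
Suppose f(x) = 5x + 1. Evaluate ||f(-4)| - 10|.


f(-4) = -19
|-19| = 19
|19 - 10| = 9

9


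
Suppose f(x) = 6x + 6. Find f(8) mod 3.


0


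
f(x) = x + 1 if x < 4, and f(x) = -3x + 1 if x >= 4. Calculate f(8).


-23


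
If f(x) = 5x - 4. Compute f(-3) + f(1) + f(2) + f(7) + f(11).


f(-3) = -19
f(1) = 1
f(2) = 6
f(7) = 31
f(11) = 51
Sum = 70

70


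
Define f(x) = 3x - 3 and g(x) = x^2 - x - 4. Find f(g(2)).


g(2) = -2
f(-2) = -9

-9


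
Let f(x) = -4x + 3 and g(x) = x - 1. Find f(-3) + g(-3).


f(-3) = 15
g(-3) = -4
Sum = 11

11


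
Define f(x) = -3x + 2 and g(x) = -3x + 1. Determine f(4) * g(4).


f(4) = -10
g(4) = -11
Product = 110

110


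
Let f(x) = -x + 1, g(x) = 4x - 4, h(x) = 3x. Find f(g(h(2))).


h(2) = 6
g(6) = 20
f(20) = -19

-19


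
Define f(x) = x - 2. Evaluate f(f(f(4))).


-2


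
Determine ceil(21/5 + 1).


21/5 = 4.2
4.2 + 1 = 5.2
ceil(5.2) = 6

6


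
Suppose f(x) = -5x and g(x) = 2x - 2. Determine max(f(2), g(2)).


f(2) = -10
g(2) = 2
max = 2

2


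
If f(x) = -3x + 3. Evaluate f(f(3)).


f(3) = -6
f(-6) = 21

21


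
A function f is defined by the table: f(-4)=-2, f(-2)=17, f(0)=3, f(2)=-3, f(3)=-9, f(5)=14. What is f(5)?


Reading from the table at x = 5

14


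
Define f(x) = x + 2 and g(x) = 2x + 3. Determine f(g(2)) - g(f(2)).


f(g(2)) = 9
g(f(2)) = 11
Difference = -2

-2


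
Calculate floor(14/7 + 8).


10


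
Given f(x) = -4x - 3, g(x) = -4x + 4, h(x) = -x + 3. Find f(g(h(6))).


h(6) = -3
g(-3) = 16
f(16) = -67

-67


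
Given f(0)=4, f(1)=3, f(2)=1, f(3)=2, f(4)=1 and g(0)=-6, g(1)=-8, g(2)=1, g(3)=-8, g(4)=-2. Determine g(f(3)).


1


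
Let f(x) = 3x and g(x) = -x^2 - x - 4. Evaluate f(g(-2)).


g(-2) = -6
f(-6) = -18

-18


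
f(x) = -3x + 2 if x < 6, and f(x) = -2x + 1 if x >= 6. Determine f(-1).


-1 satisfies x < 6
f(-1) = 5

5


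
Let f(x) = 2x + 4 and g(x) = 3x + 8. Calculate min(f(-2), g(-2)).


f(-2) = 0
g(-2) = 2
min = 0

0


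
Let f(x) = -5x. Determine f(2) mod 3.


f(2) = -10
-10 mod 3 = 2

2


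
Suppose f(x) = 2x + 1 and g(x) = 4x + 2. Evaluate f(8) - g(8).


f(8) = 17
g(8) = 34
Difference = -17

-17


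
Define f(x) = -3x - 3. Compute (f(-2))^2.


f(-2) = 3
(3)^2 = 9

9


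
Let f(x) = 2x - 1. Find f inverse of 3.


Solve 2x - 1 = 3
x = (3 + 1) / 2 = 2

2


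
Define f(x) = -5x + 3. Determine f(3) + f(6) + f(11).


f(3) = -12
f(6) = -27
f(11) = -52
Sum = -91

-91


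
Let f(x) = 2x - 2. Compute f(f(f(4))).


f(4) = 6
f(6) = 10
f(10) = 18

18


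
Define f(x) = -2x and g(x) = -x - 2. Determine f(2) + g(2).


f(2) = -4
g(2) = -4
Sum = -8

-8


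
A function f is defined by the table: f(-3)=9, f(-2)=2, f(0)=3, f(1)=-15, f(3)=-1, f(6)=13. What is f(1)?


Reading from the table at x = 1

-15


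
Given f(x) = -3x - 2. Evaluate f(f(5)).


f(5) = -17
f(-17) = 49

49


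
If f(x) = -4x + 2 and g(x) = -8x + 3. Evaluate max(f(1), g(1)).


f(1) = -2
g(1) = -5
max = -2

-2


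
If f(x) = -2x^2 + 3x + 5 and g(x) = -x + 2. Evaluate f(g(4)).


g(4) = -2
f(-2) = (-2)*(-2)^2 + 3*(-2) + 5 = -9

-9


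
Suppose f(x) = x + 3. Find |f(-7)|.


f(-7) = -4
|-4| = 4

4


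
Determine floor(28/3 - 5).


28/3 = 9.3333
9.3333 - 5 = 4.3333
floor(4.3333) = 4

4


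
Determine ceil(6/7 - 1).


6/7 = 0.8571
0.8571 - 1 = -0.1429
ceil(-0.1429) = 0

0


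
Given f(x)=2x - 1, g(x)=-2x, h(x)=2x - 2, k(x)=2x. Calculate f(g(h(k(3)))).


k(3) = 6
h(6) = 10
g(10) = -20
f(-20) = -41

-41


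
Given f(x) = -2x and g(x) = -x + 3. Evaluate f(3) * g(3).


0


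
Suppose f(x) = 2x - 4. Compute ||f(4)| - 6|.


f(4) = 4
|4| = 4
|4 - 6| = 2

2


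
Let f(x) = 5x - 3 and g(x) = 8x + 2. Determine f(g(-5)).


g(-5) = -38
f(-38) = -193

-193


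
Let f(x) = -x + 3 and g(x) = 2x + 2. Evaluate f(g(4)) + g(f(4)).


f(g(4)) = -7
g(f(4)) = 0
Sum = -7

-7


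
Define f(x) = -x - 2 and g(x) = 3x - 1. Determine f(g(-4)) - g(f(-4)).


f(g(-4)) = 11
g(f(-4)) = 5
Difference = 6

6


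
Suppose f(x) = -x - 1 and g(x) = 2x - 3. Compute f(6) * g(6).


f(6) = -7
g(6) = 9
Product = -63

-63


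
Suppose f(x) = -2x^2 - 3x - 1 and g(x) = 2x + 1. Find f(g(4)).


g(4) = 9
f(9) = (-2)*(9)^2 - 3*(9) - 1 = -190

-190


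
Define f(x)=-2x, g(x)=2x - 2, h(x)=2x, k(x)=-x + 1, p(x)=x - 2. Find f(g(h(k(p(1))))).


-12


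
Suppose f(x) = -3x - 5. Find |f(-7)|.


f(-7) = 16
|16| = 16

16


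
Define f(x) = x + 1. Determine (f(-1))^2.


f(-1) = 0
(0)^2 = 0

0


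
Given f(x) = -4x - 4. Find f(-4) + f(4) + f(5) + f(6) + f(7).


-92


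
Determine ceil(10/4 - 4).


10/4 = 2.5
2.5 - 4 = -1.5
ceil(-1.5) = -1

-1


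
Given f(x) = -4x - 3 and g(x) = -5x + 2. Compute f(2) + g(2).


f(2) = -11
g(2) = -8
Sum = -19

-19


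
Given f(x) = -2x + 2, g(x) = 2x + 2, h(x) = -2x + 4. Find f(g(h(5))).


h(5) = -6
g(-6) = -10
f(-10) = 22

22


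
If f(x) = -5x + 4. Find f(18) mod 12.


f(18) = -86
-86 mod 12 = 10

10


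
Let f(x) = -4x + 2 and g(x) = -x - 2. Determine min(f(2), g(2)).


-6


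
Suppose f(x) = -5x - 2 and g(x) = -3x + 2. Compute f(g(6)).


78


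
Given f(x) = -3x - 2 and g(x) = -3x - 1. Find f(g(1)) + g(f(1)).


f(g(1)) = 10
g(f(1)) = 14
Sum = 24

24


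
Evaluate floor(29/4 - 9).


-2


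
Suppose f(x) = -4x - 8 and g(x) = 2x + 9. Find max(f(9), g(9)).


f(9) = -44
g(9) = 27
max = 27

27


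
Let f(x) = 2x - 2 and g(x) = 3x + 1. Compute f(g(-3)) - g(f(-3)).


f(g(-3)) = -18
g(f(-3)) = -23
Difference = 5

5


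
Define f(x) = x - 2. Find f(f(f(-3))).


f(-3) = -5
f(-5) = -7
f(-7) = -9

-9


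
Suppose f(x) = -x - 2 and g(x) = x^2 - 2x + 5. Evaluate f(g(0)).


-7


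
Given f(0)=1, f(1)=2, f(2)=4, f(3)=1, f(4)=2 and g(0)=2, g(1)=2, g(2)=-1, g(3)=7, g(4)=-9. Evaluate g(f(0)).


f(0) = 1
g(1) = 2

2


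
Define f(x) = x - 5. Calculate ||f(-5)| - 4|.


f(-5) = -10
|-10| = 10
|10 - 4| = 6

6


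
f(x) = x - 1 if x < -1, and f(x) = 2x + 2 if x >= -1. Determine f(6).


6 satisfies x >= -1
f(6) = 14

14


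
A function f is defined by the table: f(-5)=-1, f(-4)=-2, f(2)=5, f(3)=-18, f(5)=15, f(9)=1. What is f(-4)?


Reading from the table at x = -4

-2


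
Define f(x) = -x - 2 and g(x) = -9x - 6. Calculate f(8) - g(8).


f(8) = -10
g(8) = -78
Difference = 68

68


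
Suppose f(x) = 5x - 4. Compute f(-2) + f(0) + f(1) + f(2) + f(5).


f(-2) = -14
f(0) = -4
f(1) = 1
f(2) = 6
f(5) = 21
Sum = 10

10


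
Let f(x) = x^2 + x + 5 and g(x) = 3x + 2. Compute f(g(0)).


g(0) = 2
f(2) = 1*(2)^2 + 1*(2) + 5 = 11

11


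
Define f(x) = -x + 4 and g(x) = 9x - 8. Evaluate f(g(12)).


g(12) = 100
f(100) = -96

-96


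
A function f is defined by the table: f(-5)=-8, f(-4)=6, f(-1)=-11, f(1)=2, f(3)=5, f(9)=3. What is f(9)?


Reading from the table at x = 9

3


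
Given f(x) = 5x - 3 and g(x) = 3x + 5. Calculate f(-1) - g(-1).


f(-1) = -8
g(-1) = 2
Difference = -10

-10


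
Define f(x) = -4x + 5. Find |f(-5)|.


f(-5) = 25
|25| = 25

25


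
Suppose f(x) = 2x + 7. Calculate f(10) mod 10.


f(10) = 27
27 mod 10 = 7

7


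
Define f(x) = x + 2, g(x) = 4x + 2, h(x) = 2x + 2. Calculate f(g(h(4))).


h(4) = 10
g(10) = 42
f(42) = 44

44


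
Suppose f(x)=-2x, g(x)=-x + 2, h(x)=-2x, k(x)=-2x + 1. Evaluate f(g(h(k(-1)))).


k(-1) = 3
h(3) = -6
g(-6) = 8
f(8) = -16

-16


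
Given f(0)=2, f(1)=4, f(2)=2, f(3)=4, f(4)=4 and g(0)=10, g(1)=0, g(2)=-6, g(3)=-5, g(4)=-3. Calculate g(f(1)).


f(1) = 4
g(4) = -3

-3


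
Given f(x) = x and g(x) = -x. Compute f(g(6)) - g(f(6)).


f(g(6)) = -6
g(f(6)) = -6
Difference = 0

0


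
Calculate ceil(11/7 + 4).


6


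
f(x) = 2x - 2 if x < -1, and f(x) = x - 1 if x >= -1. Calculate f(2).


2 satisfies x >= -1
f(2) = 1

1


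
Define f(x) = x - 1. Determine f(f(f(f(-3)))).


f(-3) = -4
f(-4) = -5
f(-5) = -6
f(-6) = -7

-7


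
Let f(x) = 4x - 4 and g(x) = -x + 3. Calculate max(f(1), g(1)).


f(1) = 0
g(1) = 2
max = 2

2


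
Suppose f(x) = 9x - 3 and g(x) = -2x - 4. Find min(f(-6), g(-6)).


f(-6) = -57
g(-6) = 8
min = -57

-57


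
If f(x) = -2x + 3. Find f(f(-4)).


f(-4) = 11
f(11) = -19

-19


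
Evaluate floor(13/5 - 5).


13/5 = 2.6
2.6 - 5 = -2.4
floor(-2.4) = -3

-3


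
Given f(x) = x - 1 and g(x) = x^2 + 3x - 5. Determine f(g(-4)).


g(-4) = -1
f(-1) = -2

-2


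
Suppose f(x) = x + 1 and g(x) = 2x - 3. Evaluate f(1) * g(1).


f(1) = 2
g(1) = -1
Product = -2

-2


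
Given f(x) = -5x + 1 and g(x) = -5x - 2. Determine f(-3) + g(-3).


f(-3) = 16
g(-3) = 13
Sum = 29

29


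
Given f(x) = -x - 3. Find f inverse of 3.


Solve -x - 3 = 3
x = (3 + 3) / (-1) = -6

-6


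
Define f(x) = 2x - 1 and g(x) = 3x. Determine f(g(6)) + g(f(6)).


f(g(6)) = 35
g(f(6)) = 33
Sum = 68

68


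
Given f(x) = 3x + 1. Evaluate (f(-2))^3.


f(-2) = -5
(-5)^3 = -125

-125


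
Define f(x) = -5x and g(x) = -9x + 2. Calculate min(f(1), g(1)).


-7


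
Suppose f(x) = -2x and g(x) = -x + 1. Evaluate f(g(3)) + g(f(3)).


f(g(3)) = 4
g(f(3)) = 7
Sum = 11

11


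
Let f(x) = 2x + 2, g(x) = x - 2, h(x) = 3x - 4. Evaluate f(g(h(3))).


h(3) = 5
g(5) = 3
f(3) = 8

8


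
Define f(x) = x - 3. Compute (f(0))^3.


f(0) = -3
(-3)^3 = -27

-27


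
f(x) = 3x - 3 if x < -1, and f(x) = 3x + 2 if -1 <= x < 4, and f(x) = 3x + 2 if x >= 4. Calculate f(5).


17


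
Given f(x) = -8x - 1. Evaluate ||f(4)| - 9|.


f(4) = -33
|-33| = 33
|33 - 9| = 24

24


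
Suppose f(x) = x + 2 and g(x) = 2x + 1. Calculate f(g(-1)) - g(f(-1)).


f(g(-1)) = 1
g(f(-1)) = 3
Difference = -2

-2


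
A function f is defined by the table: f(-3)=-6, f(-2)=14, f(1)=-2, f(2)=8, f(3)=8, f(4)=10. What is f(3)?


Reading from the table at x = 3

8


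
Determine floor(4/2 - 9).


4/2 = 2
2 - 9 = -7
floor(-7) = -7

-7


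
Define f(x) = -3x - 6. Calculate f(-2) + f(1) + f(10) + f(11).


-84


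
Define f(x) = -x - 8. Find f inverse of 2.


Solve -x - 8 = 2
x = (2 + 8) / (-1) = -10

-10


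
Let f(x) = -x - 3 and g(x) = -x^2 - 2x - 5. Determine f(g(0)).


g(0) = -5
f(-5) = 2

2


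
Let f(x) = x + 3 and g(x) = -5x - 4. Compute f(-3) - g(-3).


f(-3) = 0
g(-3) = 11
Difference = -11

-11


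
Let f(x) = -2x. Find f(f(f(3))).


f(3) = -6
f(-6) = 12
f(12) = -24

-24


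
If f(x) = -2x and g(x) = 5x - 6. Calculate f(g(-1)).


g(-1) = -11
f(-11) = 22

22


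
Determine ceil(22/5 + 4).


22/5 = 4.4
4.4 + 4 = 8.4
ceil(8.4) = 9

9


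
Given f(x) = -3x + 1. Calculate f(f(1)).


f(1) = -2
f(-2) = 7

7


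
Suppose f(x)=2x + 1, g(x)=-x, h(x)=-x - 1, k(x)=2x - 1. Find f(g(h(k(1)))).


k(1) = 1
h(1) = -2
g(-2) = 2
f(2) = 5

5


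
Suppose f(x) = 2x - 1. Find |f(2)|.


f(2) = 3
|3| = 3

3


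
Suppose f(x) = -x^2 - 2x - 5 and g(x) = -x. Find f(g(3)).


g(3) = -3
f(-3) = (-1)*(-3)^2 - 2*(-3) - 5 = -8

-8


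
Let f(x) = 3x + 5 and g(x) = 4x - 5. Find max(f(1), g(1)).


f(1) = 8
g(1) = -1
max = 8

8


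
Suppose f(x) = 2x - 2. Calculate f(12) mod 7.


f(12) = 22
22 mod 7 = 1

1


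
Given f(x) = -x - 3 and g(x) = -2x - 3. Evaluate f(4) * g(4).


77


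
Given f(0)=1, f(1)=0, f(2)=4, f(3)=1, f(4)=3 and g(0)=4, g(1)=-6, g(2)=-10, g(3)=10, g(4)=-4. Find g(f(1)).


f(1) = 0
g(0) = 4

4


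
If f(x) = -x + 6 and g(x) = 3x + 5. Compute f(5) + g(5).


f(5) = 1
g(5) = 20
Sum = 21

21


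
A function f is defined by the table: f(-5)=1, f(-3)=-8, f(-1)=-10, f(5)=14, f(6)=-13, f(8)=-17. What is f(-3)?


Reading from the table at x = -3

-8


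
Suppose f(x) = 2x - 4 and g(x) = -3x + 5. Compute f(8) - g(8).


f(8) = 12
g(8) = -19
Difference = 31

31


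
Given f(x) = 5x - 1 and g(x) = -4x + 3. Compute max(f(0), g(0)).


f(0) = -1
g(0) = 3
max = 3

3


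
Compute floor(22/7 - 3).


22/7 = 3.1429
3.1429 - 3 = 0.1429
floor(0.1429) = 0

0


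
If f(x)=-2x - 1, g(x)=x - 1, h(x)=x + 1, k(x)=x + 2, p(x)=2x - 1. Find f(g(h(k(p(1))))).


p(1) = 1
k(1) = 3
h(3) = 4
g(4) = 3
f(3) = -7

-7


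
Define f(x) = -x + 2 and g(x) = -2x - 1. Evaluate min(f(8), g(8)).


f(8) = -6
g(8) = -17
min = -17

-17


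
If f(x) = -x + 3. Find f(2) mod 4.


f(2) = 1
1 mod 4 = 1

1


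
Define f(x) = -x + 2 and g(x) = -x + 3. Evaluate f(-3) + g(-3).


f(-3) = 5
g(-3) = 6
Sum = 11

11


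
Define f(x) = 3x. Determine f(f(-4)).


f(-4) = -12
f(-12) = -36

-36


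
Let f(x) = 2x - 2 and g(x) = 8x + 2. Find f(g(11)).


g(11) = 90
f(90) = 178

178


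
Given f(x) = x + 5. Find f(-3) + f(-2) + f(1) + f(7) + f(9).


f(-3) = 2
f(-2) = 3
f(1) = 6
f(7) = 12
f(9) = 14
Sum = 37

37


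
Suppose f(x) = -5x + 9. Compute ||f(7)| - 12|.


f(7) = -26
|-26| = 26
|26 - 12| = 14

14


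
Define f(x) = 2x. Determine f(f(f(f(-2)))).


f(-2) = -4
f(-4) = -8
f(-8) = -16
f(-16) = -32

-32


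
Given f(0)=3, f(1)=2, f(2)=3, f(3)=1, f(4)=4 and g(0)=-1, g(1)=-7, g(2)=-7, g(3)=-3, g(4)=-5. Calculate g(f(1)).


f(1) = 2
g(2) = -7

-7


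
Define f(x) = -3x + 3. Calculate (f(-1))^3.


f(-1) = 6
(6)^3 = 216

216


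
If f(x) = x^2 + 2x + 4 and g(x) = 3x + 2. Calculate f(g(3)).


g(3) = 11
f(11) = 1*(11)^2 + 2*(11) + 4 = 147

147


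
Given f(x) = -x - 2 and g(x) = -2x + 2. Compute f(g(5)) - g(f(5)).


f(g(5)) = 6
g(f(5)) = 16
Difference = -10

-10


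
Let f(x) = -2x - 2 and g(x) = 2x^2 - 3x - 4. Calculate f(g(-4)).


g(-4) = 40
f(40) = -82

-82


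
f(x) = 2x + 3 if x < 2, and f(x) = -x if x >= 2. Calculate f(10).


10 satisfies x >= 2
f(10) = -10

-10


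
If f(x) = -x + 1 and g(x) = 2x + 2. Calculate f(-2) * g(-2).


-6


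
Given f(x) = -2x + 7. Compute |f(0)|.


f(0) = 7
|7| = 7

7


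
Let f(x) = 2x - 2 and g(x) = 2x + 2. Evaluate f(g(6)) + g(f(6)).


f(g(6)) = 26
g(f(6)) = 22
Sum = 48

48


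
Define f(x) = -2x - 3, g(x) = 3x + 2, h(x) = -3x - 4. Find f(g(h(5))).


107


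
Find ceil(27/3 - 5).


27/3 = 9
9 - 5 = 4
ceil(4) = 4

4


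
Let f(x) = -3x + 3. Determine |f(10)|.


27


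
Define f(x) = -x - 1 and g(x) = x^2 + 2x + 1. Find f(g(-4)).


g(-4) = 9
f(9) = -10

-10


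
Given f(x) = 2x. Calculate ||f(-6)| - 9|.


3


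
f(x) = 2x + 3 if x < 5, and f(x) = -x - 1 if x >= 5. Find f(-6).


-6 satisfies x < 5
f(-6) = -9

-9


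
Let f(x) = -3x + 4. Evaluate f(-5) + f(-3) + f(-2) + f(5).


f(-5) = 19
f(-3) = 13
f(-2) = 10
f(5) = -11
Sum = 31

31


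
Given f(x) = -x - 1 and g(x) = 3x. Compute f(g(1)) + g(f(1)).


f(g(1)) = -4
g(f(1)) = -6
Sum = -10

-10


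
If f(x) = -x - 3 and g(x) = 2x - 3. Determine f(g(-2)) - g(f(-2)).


f(g(-2)) = 4
g(f(-2)) = -5
Difference = 9

9


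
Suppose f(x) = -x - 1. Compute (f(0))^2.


f(0) = -1
(-1)^2 = 1

1


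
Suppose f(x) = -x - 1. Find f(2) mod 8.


5


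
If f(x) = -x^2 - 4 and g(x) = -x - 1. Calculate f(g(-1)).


-4


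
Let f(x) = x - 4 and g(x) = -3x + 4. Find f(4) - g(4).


f(4) = 0
g(4) = -8
Difference = 8

8


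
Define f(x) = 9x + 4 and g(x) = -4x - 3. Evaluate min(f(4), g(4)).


f(4) = 40
g(4) = -19
min = -19

-19


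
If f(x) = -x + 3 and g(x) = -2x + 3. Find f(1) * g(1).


f(1) = 2
g(1) = 1
Product = 2

2


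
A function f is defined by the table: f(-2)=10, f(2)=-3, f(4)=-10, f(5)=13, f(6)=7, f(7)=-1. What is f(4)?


Reading from the table at x = 4

-10


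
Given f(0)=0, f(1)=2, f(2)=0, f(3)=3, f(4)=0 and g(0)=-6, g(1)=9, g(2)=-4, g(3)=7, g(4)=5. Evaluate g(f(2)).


f(2) = 0
g(0) = -6

-6


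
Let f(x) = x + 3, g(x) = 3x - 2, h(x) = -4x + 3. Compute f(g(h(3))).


-26


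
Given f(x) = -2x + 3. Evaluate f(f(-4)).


f(-4) = 11
f(11) = -19

-19


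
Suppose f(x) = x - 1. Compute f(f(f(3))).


f(3) = 2
f(2) = 1
f(1) = 0

0


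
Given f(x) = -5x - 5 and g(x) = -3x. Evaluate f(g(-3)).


g(-3) = 9
f(9) = -50

-50


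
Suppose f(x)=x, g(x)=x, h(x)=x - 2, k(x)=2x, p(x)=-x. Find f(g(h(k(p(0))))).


-2


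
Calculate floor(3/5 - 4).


3/5 = 0.6
0.6 - 4 = -3.4
floor(-3.4) = -4

-4


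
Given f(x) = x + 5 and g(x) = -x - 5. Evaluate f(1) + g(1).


f(1) = 6
g(1) = -6
Sum = 0

0


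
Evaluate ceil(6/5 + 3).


5


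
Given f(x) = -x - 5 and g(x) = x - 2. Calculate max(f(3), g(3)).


f(3) = -8
g(3) = 1
max = 1

1


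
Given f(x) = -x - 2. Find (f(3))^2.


f(3) = -5
(-5)^2 = 25

25


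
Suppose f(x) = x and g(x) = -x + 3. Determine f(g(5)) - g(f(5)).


f(g(5)) = -2
g(f(5)) = -2
Difference = 0

0


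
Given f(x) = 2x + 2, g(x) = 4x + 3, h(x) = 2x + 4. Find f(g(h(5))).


h(5) = 14
g(14) = 59
f(59) = 120

120


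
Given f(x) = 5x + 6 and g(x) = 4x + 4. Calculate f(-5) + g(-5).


f(-5) = -19
g(-5) = -16
Sum = -35

-35


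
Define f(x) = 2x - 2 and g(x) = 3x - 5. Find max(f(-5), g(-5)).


f(-5) = -12
g(-5) = -20
max = -12

-12


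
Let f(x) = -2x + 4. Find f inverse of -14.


Solve -2x + 4 = -14
x = (-14 - 4) / (-2) = 9

9


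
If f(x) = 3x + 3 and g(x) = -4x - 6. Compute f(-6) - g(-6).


f(-6) = -15
g(-6) = 18
Difference = -33

-33


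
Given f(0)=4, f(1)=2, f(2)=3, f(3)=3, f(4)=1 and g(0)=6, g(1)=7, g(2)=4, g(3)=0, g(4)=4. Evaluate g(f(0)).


4


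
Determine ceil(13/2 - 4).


3


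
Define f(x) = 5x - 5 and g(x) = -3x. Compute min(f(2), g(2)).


f(2) = 5
g(2) = -6
min = -6

-6


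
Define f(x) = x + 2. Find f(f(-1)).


f(-1) = 1
f(1) = 3

3


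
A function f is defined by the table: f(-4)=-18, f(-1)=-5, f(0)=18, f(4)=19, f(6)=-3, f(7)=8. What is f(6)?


Reading from the table at x = 6

-3


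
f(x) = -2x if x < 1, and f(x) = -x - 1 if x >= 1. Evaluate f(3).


3 satisfies x >= 1
f(3) = -4

-4


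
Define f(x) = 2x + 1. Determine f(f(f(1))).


f(1) = 3
f(3) = 7
f(7) = 15

15


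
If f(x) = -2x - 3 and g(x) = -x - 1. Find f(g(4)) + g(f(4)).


f(g(4)) = 7
g(f(4)) = 10
Sum = 17

17


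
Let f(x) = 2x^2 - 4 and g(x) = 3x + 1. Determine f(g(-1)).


g(-1) = -2
f(-2) = 2*(-2)^2 - 4 = 4

4


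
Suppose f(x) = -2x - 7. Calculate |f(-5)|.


f(-5) = 3
|3| = 3

3


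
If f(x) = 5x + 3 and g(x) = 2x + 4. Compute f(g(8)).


g(8) = 20
f(20) = 103

103


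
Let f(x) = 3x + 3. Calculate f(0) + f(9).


f(0) = 3
f(9) = 30
Sum = 33

33


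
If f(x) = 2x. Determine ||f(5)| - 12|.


f(5) = 10
|10| = 10
|10 - 12| = 2

2


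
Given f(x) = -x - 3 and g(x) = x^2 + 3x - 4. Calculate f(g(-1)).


g(-1) = -6
f(-6) = 3

3


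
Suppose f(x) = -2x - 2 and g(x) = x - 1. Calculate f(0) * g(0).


f(0) = -2
g(0) = -1
Product = 2

2


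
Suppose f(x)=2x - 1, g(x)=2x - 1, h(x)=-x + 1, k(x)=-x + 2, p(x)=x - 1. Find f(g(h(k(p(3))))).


p(3) = 2
k(2) = 0
h(0) = 1
g(1) = 1
f(1) = 1

1


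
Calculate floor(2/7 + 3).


2/7 = 0.2857
0.2857 + 3 = 3.2857
floor(3.2857) = 3

3


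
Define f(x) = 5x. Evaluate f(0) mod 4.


f(0) = 0
0 mod 4 = 0

0


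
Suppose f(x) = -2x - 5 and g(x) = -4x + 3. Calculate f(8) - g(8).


f(8) = -21
g(8) = -29
Difference = 8

8


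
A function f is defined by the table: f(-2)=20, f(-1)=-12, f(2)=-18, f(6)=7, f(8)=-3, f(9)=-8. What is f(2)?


Reading from the table at x = 2

-18


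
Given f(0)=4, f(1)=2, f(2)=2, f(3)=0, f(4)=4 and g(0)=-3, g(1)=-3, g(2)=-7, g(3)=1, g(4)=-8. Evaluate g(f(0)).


f(0) = 4
g(4) = -8

-8


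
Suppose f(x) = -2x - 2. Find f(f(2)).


f(2) = -6
f(-6) = 10

10


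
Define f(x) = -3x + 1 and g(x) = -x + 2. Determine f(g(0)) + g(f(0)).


-4


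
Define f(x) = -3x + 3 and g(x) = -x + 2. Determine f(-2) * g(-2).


f(-2) = 9
g(-2) = 4
Product = 36

36


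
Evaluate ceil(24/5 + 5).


10


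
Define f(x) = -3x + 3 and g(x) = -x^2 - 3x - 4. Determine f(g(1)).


27


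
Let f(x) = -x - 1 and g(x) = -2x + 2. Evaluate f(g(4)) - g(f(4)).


f(g(4)) = 5
g(f(4)) = 12
Difference = -7

-7


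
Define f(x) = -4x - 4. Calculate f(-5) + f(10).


f(-5) = 16
f(10) = -44
Sum = -28

-28


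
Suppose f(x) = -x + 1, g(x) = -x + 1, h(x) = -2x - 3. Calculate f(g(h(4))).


-11


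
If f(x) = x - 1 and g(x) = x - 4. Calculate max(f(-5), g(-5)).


f(-5) = -6
g(-5) = -9
max = -6

-6


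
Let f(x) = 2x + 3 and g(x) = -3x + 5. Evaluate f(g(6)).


g(6) = -13
f(-13) = -23

-23


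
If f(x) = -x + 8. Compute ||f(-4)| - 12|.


f(-4) = 12
|12| = 12
|12 - 12| = 0

0


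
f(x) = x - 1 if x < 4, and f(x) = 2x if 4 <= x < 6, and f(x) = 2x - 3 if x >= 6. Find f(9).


15


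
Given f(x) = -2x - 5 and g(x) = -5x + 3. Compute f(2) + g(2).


f(2) = -9
g(2) = -7
Sum = -16

-16


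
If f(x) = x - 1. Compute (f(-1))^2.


f(-1) = -2
(-2)^2 = 4

4


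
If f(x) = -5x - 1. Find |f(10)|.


f(10) = -51
|-51| = 51

51


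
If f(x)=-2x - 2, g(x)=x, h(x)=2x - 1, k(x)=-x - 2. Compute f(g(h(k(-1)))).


k(-1) = -1
h(-1) = -3
g(-3) = -3
f(-3) = 4

4


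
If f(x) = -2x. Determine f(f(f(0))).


f(0) = 0
f(0) = 0
f(0) = 0

0


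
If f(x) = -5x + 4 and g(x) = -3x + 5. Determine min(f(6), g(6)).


f(6) = -26
g(6) = -13
min = -26

-26


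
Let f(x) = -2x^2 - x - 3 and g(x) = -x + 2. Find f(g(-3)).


g(-3) = 5
f(5) = (-2)*(5)^2 - 1*(5) - 3 = -58

-58


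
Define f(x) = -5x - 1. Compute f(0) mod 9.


f(0) = -1
-1 mod 9 = 8

8


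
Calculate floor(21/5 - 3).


21/5 = 4.2
4.2 - 3 = 1.2
floor(1.2) = 1

1


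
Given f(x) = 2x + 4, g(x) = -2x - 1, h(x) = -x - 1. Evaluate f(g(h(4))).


22


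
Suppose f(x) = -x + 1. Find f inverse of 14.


Solve -x + 1 = 14
x = (14 - 1) / (-1) = -13

-13


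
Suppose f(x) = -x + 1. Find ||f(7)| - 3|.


f(7) = -6
|-6| = 6
|6 - 3| = 3

3


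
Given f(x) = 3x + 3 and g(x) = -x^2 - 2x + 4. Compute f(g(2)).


g(2) = -4
f(-4) = -9

-9


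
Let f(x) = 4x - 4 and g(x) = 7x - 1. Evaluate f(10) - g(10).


f(10) = 36
g(10) = 69
Difference = -33

-33


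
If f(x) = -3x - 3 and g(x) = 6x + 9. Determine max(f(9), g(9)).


63


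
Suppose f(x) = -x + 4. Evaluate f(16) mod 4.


f(16) = -12
-12 mod 4 = 0

0


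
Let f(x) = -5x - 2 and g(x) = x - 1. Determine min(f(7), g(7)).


f(7) = -37
g(7) = 6
min = -37

-37


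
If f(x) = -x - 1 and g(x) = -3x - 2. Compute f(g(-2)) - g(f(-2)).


f(g(-2)) = -5
g(f(-2)) = -5
Difference = 0

0


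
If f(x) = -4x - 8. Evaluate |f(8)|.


f(8) = -40
|-40| = 40

40


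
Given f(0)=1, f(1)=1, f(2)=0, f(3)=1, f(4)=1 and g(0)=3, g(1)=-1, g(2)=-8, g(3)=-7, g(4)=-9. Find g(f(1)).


-1


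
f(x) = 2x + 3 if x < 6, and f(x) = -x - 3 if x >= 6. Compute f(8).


8 satisfies x >= 6
f(8) = -11

-11


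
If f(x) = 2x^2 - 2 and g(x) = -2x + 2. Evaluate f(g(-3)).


g(-3) = 8
f(8) = 2*(8)^2 - 2 = 126

126


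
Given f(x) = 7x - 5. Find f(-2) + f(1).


f(-2) = -19
f(1) = 2
Sum = -17

-17


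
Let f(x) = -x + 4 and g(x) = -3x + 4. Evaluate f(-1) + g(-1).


f(-1) = 5
g(-1) = 7
Sum = 12

12


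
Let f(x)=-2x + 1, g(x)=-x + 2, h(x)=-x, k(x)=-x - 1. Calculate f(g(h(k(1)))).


1


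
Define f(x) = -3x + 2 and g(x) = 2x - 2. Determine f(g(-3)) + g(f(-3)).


46


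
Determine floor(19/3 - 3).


3


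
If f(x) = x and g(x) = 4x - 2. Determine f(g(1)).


2


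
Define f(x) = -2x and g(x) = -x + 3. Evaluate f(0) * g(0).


f(0) = 0
g(0) = 3
Product = 0

0


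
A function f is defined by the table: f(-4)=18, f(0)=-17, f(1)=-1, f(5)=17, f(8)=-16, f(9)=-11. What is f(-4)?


Reading from the table at x = -4

18


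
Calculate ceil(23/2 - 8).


23/2 = 11.5
11.5 - 8 = 3.5
ceil(3.5) = 4

4


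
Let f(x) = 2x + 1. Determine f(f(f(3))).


f(3) = 7
f(7) = 15
f(15) = 31

31


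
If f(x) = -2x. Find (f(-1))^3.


8


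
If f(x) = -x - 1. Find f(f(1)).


f(1) = -2
f(-2) = 1

1


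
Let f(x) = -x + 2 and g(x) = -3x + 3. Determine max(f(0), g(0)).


f(0) = 2
g(0) = 3
max = 3

3


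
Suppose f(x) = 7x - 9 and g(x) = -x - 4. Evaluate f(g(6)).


-79


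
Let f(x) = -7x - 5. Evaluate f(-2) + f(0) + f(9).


-64


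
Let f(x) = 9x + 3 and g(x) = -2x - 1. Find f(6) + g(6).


f(6) = 57
g(6) = -13
Sum = 44

44


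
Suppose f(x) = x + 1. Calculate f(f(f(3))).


6


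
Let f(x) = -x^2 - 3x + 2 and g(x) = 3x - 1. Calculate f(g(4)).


g(4) = 11
f(11) = (-1)*(11)^2 - 3*(11) + 2 = -152

-152


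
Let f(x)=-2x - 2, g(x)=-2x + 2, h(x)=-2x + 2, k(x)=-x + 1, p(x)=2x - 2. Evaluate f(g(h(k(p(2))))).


p(2) = 2
k(2) = -1
h(-1) = 4
g(4) = -6
f(-6) = 10

10


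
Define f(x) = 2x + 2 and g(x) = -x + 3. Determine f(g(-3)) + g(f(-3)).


f(g(-3)) = 14
g(f(-3)) = 7
Sum = 21

21


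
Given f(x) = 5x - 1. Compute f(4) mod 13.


f(4) = 19
19 mod 13 = 6

6


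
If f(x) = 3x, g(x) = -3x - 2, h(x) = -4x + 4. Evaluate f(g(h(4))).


h(4) = -12
g(-12) = 34
f(34) = 102

102


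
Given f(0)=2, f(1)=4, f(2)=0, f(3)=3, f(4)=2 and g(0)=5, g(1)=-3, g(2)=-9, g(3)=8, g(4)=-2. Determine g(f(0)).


f(0) = 2
g(2) = -9

-9


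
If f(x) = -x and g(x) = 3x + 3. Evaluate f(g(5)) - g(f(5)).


-6


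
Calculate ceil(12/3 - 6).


12/3 = 4
4 - 6 = -2
ceil(-2) = -2

-2


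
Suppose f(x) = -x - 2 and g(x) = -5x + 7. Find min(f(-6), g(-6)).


f(-6) = 4
g(-6) = 37
min = 4

4


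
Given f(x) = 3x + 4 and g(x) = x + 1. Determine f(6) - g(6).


f(6) = 22
g(6) = 7
Difference = 15

15


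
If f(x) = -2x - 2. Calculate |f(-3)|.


4


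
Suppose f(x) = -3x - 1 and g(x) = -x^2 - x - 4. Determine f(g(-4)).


g(-4) = -16
f(-16) = 47

47


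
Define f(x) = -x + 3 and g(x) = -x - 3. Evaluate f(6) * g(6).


27


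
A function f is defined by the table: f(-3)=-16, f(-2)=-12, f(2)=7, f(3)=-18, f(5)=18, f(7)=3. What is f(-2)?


Reading from the table at x = -2

-12


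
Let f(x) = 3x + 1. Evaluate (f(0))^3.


f(0) = 1
(1)^3 = 1

1


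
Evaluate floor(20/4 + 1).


6


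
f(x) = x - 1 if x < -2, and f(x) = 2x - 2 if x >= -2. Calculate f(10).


10 satisfies x >= -2
f(10) = 18

18


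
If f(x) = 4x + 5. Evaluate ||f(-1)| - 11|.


10


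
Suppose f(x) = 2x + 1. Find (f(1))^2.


f(1) = 3
(3)^2 = 9

9


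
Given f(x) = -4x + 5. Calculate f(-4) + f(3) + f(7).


-9


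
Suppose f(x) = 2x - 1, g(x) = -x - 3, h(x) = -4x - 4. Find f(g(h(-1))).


h(-1) = 0
g(0) = -3
f(-3) = -7

-7


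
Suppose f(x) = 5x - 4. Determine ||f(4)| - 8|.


8


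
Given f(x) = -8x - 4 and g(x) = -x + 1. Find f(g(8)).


g(8) = -7
f(-7) = 52

52


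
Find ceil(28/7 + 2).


28/7 = 4
4 + 2 = 6
ceil(6) = 6

6


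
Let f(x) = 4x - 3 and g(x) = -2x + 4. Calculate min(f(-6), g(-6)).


f(-6) = -27
g(-6) = 16
min = -27

-27


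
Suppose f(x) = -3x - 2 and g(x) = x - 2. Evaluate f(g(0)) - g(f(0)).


f(g(0)) = 4
g(f(0)) = -4
Difference = 8

8


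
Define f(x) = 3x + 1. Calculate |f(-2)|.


f(-2) = -5
|-5| = 5

5


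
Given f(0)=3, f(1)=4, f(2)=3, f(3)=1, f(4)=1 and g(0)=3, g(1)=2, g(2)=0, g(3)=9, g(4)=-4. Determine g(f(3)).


2


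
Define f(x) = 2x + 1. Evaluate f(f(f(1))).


f(1) = 3
f(3) = 7
f(7) = 15

15


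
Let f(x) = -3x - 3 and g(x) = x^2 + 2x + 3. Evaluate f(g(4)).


g(4) = 27
f(27) = -84

-84


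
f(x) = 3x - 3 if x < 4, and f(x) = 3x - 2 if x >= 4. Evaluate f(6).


16


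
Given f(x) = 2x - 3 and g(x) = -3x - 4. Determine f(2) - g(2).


f(2) = 1
g(2) = -10
Difference = 11

11


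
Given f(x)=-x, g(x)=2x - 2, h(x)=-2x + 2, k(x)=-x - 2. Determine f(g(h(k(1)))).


k(1) = -3
h(-3) = 8
g(8) = 14
f(14) = -14

-14


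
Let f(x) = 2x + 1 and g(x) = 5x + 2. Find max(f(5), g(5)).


f(5) = 11
g(5) = 27
max = 27

27


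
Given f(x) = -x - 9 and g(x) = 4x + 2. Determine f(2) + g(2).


f(2) = -11
g(2) = 10
Sum = -1

-1


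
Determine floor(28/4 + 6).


28/4 = 7
7 + 6 = 13
floor(13) = 13

13


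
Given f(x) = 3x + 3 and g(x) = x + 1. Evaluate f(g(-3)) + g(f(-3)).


f(g(-3)) = -3
g(f(-3)) = -5
Sum = -8

-8


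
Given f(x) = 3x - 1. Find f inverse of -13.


Solve 3x - 1 = -13
x = (-13 + 1) / 3 = -4

-4


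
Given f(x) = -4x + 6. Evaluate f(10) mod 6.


f(10) = -34
-34 mod 6 = 2

2


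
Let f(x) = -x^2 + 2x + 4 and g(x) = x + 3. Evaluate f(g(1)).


g(1) = 4
f(4) = (-1)*(4)^2 + 2*(4) + 4 = -4

-4


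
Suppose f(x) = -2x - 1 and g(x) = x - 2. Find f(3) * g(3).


f(3) = -7
g(3) = 1
Product = -7

-7


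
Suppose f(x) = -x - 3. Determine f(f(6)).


f(6) = -9
f(-9) = 6

6


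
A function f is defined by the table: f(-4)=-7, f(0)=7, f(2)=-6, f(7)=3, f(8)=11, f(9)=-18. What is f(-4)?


Reading from the table at x = -4

-7


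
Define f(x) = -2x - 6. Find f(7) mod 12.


f(7) = -20
-20 mod 12 = 4

4


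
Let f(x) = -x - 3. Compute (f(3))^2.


f(3) = -6
(-6)^2 = 36

36


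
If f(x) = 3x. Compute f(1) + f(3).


f(1) = 3
f(3) = 9
Sum = 12

12


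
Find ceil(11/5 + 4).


11/5 = 2.2
2.2 + 4 = 6.2
ceil(6.2) = 7

7


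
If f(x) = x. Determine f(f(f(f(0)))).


0


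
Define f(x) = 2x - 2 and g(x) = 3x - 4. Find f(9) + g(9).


f(9) = 16
g(9) = 23
Sum = 39

39


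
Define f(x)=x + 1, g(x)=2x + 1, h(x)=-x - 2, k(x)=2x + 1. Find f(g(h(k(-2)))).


4


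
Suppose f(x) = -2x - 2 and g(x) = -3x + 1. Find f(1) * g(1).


8


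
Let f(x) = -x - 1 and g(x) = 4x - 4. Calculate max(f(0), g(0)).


-1


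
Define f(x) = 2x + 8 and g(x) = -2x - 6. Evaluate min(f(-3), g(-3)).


f(-3) = 2
g(-3) = 0
min = 0

0


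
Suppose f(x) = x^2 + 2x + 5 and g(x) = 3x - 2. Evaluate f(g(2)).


g(2) = 4
f(4) = 1*(4)^2 + 2*(4) + 5 = 29

29


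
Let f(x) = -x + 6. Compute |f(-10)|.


f(-10) = 16
|16| = 16

16


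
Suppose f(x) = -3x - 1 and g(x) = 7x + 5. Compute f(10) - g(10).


f(10) = -31
g(10) = 75
Difference = -106

-106


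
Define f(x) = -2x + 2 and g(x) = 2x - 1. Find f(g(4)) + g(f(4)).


f(g(4)) = -12
g(f(4)) = -13
Sum = -25

-25


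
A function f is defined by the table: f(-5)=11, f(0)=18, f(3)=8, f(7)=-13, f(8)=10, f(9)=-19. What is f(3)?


8


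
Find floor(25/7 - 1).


25/7 = 3.5714
3.5714 - 1 = 2.5714
floor(2.5714) = 2

2


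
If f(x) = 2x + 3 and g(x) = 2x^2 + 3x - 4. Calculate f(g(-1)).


g(-1) = -5
f(-5) = -7

-7


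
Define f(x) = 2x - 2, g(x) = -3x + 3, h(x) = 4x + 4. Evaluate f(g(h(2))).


h(2) = 12
g(12) = -33
f(-33) = -68

-68


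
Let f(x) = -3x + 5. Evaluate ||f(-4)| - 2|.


f(-4) = 17
|17| = 17
|17 - 2| = 15

15


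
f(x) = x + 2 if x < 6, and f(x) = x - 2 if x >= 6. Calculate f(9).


9 satisfies x >= 6
f(9) = 7

7


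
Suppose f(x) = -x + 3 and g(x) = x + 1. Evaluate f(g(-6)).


g(-6) = -5
f(-5) = 8

8


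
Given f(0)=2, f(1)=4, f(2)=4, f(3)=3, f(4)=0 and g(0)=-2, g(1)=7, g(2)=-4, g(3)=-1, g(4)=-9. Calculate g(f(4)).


-2


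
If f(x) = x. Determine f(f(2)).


f(2) = 2
f(2) = 2

2


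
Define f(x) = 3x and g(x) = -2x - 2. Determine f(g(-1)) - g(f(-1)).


f(g(-1)) = 0
g(f(-1)) = 4
Difference = -4

-4


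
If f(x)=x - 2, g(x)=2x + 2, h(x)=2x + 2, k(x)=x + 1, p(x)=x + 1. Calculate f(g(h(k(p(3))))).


p(3) = 4
k(4) = 5
h(5) = 12
g(12) = 26
f(26) = 24

24


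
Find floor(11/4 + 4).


11/4 = 2.75
2.75 + 4 = 6.75
floor(6.75) = 6

6


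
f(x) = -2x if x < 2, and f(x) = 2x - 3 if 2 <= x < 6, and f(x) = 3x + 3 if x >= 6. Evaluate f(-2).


-2 satisfies x < 2
f(-2) = 4

4


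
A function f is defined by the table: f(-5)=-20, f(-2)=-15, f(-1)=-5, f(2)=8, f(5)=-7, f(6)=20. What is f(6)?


20
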